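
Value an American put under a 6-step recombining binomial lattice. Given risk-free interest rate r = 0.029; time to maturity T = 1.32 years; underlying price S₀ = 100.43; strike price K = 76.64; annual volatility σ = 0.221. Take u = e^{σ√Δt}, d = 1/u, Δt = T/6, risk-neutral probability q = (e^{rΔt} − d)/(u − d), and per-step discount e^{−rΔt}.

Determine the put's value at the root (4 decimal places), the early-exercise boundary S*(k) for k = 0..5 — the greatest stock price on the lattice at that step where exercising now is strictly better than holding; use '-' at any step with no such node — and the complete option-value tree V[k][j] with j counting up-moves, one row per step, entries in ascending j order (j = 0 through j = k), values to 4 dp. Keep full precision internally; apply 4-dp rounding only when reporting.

price = 1.2290
boundary = - - - - - 59.8098
tree:
1.2290
2.1958 0.2966
3.8486 0.6030 0.0000
6.5732 1.2258 0.0000 0.0000
10.8207 2.4919 0.0000 0.0000 0.0000
16.8302 5.0657 0.0000 0.0000 0.0000 0.0000
22.7194 10.2977 0.0000 0.0000 0.0000 0.0000 0.0000

Δt=0.22000, u=1.10922, d=0.90153, q=0.50493, disc=e^(-rΔt)=0.99364
k=6 terminal: V=max(K-S,0) → 22.7194 10.2977 0.0000 0.0000 0.0000 0.0000 0.0000
k=5: j=0 S=59.8098 intr=16.8302 cont=16.3428 V=16.8302[EX]; j=1 S=73.5883 intr=3.0517 cont=5.0657 V=5.0657[hold]; j=2 S=90.5410 intr=0.0000 cont=0.0000 V=0.0000[hold]; j=3 S=111.3991 intr=0.0000 cont=0.0000 V=0.0000[hold]; j=4 S=137.0623 intr=0.0000 cont=0.0000 V=0.0000[hold]; j=5 S=168.6376 intr=0.0000 cont=0.0000 V=0.0000[hold]  S*(5)=59.8098
k=4: j=0 S=66.3423 intr=10.2977 cont=10.8207 V=10.8207[hold]; j=1 S=81.6257 intr=0.0000 cont=2.4919 V=2.4919[hold]; j=2 S=100.4300 intr=0.0000 cont=0.0000 V=0.0000[hold]; j=3 S=123.5662 intr=0.0000 cont=0.0000 V=0.0000[hold]; j=4 S=152.0324 intr=0.0000 cont=0.0000 V=0.0000[hold]  S*(4)=-
k=3: j=0 S=73.5883 intr=3.0517 cont=6.5732 V=6.5732[hold]; j=1 S=90.5410 intr=0.0000 cont=1.2258 V=1.2258[hold]; j=2 S=111.3991 intr=0.0000 cont=0.0000 V=0.0000[hold]; j=3 S=137.0623 intr=0.0000 cont=0.0000 V=0.0000[hold]  S*(3)=-
k=2: j=0 S=81.6257 intr=0.0000 cont=3.8486 V=3.8486[hold]; j=1 S=100.4300 intr=0.0000 cont=0.6030 V=0.6030[hold]; j=2 S=123.5662 intr=0.0000 cont=0.0000 V=0.0000[hold]  S*(2)=-
k=1: j=0 S=90.5410 intr=0.0000 cont=2.1958 V=2.1958[hold]; j=1 S=111.3991 intr=0.0000 cont=0.2966 V=0.2966[hold]  S*(1)=-
k=0: j=0 S=100.4300 intr=0.0000 cont=1.2290 V=1.2290[hold]  S*(0)=-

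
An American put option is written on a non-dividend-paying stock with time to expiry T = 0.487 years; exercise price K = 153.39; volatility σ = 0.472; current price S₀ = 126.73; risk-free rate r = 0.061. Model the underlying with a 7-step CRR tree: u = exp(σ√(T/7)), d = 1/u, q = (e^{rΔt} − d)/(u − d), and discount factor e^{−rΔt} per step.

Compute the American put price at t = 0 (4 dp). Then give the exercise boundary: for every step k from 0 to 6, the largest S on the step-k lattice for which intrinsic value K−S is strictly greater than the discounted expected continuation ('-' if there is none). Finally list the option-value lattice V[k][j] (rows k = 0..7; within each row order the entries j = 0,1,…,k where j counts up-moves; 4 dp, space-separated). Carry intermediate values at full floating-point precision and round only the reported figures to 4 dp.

price = 32.5665
boundary = - - 98.7968 87.2318 98.7968 111.8951 126.7300
tree:
32.5665
42.8987 21.9221
54.5932 30.9035 12.6132
66.1582 41.9897 19.4468 5.4949
76.3694 54.5932 29.0250 9.4850 1.3222
85.3854 66.1582 41.4949 16.0883 2.5830 0.0000
93.3459 76.3694 54.5932 26.6600 5.0462 0.0000 0.0000
100.3746 85.3854 66.1582 41.4949 9.8584 0.0000 0.0000 0.0000

params: Δt=0.06957 u=1.13258 d=0.88294 q=0.48595 e^(-rΔt)=0.99577
t_7 payoffs: 100.3746 85.3854 66.1582 41.4949 9.8584 0.0000 0.0000 0.0000
t_6: node(6,0) S=60.0441 payoff=93.3459 vs cont=92.6963 → 93.3459 [stop]  node(6,1) S=77.0206 payoff=76.3694 vs cont=75.7198 → 76.3694 [stop]  node(6,2) S=98.7968 payoff=54.5932 vs cont=53.9436 → 54.5932 [stop]  node(6,3) S=126.7300 payoff=26.6600 vs cont=26.0104 → 26.6600 [stop]  node(6,4) S=162.5608 payoff=0.0000 vs cont=5.0462 → 5.0462 [wait]  node(6,5) S=208.5221 payoff=0.0000 vs cont=0.0000 → 0.0000 [wait]  node(6,6) S=267.4783 payoff=0.0000 vs cont=0.0000 → 0.0000 [wait]  ⇒ S*(6)=126.7300
t_5: node(5,0) S=68.0046 payoff=85.3854 vs cont=84.7358 → 85.3854 [stop]  node(5,1) S=87.2318 payoff=66.1582 vs cont=65.5086 → 66.1582 [stop]  node(5,2) S=111.8951 payoff=41.4949 vs cont=40.8453 → 41.4949 [stop]  node(5,3) S=143.5316 payoff=9.8584 vs cont=16.0883 → 16.0883 [wait]  node(5,4) S=184.1128 payoff=0.0000 vs cont=2.5830 → 2.5830 [wait]  node(5,5) S=236.1676 payoff=0.0000 vs cont=0.0000 → 0.0000 [wait]  ⇒ S*(5)=111.8951
t_4: node(4,0) S=77.0206 payoff=76.3694 vs cont=75.7198 → 76.3694 [stop]  node(4,1) S=98.7968 payoff=54.5932 vs cont=53.9436 → 54.5932 [stop]  node(4,2) S=126.7300 payoff=26.6600 vs cont=29.0250 → 29.0250 [wait]  node(4,3) S=162.5608 payoff=0.0000 vs cont=9.4850 → 9.4850 [wait]  node(4,4) S=208.5221 payoff=0.0000 vs cont=1.3222 → 1.3222 [wait]  ⇒ S*(4)=98.7968
t_3: node(3,0) S=87.2318 payoff=66.1582 vs cont=65.5086 → 66.1582 [stop]  node(3,1) S=111.8951 payoff=41.4949 vs cont=41.9897 → 41.9897 [wait]  node(3,2) S=143.5316 payoff=9.8584 vs cont=19.4468 → 19.4468 [wait]  node(3,3) S=184.1128 payoff=0.0000 vs cont=5.4949 → 5.4949 [wait]  ⇒ S*(3)=87.2318
t_2: node(2,0) S=98.7968 payoff=54.5932 vs cont=54.1830 → 54.5932 [stop]  node(2,1) S=126.7300 payoff=26.6600 vs cont=30.9035 → 30.9035 [wait]  node(2,2) S=162.5608 payoff=0.0000 vs cont=12.6132 → 12.6132 [wait]  ⇒ S*(2)=98.7968
t_1: node(1,0) S=111.8951 payoff=41.4949 vs cont=42.8987 → 42.8987 [wait]  node(1,1) S=143.5316 payoff=9.8584 vs cont=21.9221 → 21.9221 [wait]  ⇒ S*(1)=-
t_0: node(0,0) S=126.7300 payoff=26.6600 vs cont=32.5665 → 32.5665 [wait]  ⇒ S*(0)=-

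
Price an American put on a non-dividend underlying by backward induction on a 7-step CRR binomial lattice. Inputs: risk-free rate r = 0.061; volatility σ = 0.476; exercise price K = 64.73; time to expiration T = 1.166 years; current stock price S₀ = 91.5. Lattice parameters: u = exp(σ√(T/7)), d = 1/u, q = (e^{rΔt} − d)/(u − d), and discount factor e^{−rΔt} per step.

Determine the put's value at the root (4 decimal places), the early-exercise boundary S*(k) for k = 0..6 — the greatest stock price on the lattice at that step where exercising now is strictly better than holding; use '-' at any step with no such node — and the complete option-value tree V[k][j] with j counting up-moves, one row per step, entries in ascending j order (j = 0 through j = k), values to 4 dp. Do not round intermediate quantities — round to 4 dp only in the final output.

params: Δt=0.16657 u=1.21442 d=0.82344 q=0.47770 e^(-rΔt)=0.98989
t_7 payoffs: 41.2431 30.0908 13.6432 0.0000 0.0000 0.0000 0.0000 0.0000
t_6: node(6,0) S=28.5231 payoff=36.2069 vs cont=35.5525 → 36.2069 [stop]  node(6,1) S=42.0667 payoff=22.6633 vs cont=22.0089 → 22.6633 [stop]  node(6,2) S=62.0411 payoff=2.6889 vs cont=7.0537 → 7.0537 [wait]  node(6,3) S=91.5000 payoff=0.0000 vs cont=0.0000 → 0.0000 [wait]  node(6,4) S=134.9468 payoff=0.0000 vs cont=0.0000 → 0.0000 [wait]  node(6,5) S=199.0232 payoff=0.0000 vs cont=0.0000 → 0.0000 [wait]  node(6,6) S=293.5250 payoff=0.0000 vs cont=0.0000 → 0.0000 [wait]  ⇒ S*(6)=42.0667
t_5: node(5,0) S=34.6392 payoff=30.0908 vs cont=29.4364 → 30.0908 [stop]  node(5,1) S=51.0868 payoff=13.6432 vs cont=15.0528 → 15.0528 [wait]  node(5,2) S=75.3443 payoff=0.0000 vs cont=3.6469 → 3.6469 [wait]  node(5,3) S=111.1199 payoff=0.0000 vs cont=0.0000 → 0.0000 [wait]  node(5,4) S=163.8827 payoff=0.0000 vs cont=0.0000 → 0.0000 [wait]  node(5,5) S=241.6988 payoff=0.0000 vs cont=0.0000 → 0.0000 [wait]  ⇒ S*(5)=34.6392
t_4: node(4,0) S=42.0667 payoff=22.6633 vs cont=22.6755 → 22.6755 [wait]  node(4,1) S=62.0411 payoff=2.6889 vs cont=9.5071 → 9.5071 [wait]  node(4,2) S=91.5000 payoff=0.0000 vs cont=1.8855 → 1.8855 [wait]  node(4,3) S=134.9468 payoff=0.0000 vs cont=0.0000 → 0.0000 [wait]  node(4,4) S=199.0232 payoff=0.0000 vs cont=0.0000 → 0.0000 [wait]  ⇒ S*(4)=-
t_3: node(3,0) S=51.0868 payoff=13.6432 vs cont=16.2192 → 16.2192 [wait]  node(3,1) S=75.3443 payoff=0.0000 vs cont=5.8069 → 5.8069 [wait]  node(3,2) S=111.1199 payoff=0.0000 vs cont=0.9748 → 0.9748 [wait]  node(3,3) S=163.8827 payoff=0.0000 vs cont=0.0000 → 0.0000 [wait]  ⇒ S*(3)=-
t_2: node(2,0) S=62.0411 payoff=2.6889 vs cont=11.1315 → 11.1315 [wait]  node(2,1) S=91.5000 payoff=0.0000 vs cont=3.4632 → 3.4632 [wait]  node(2,2) S=134.9468 payoff=0.0000 vs cont=0.5040 → 0.5040 [wait]  ⇒ S*(2)=-
t_1: node(1,0) S=75.3443 payoff=0.0000 vs cont=7.3928 → 7.3928 [wait]  node(1,1) S=111.1199 payoff=0.0000 vs cont=2.0289 → 2.0289 [wait]  ⇒ S*(1)=-
t_0: node(0,0) S=91.5000 payoff=0.0000 vs cont=4.7816 → 4.7816 [wait]  ⇒ S*(0)=-

price = 4.7816
boundary = - - - - - 34.6392 42.0667
tree:
4.7816
7.3928 2.0289
11.1315 3.4632 0.5040
16.2192 5.8069 0.9748 0.0000
22.6755 9.5071 1.8855 0.0000 0.0000
30.0908 15.0528 3.6469 0.0000 0.0000 0.0000
36.2069 22.6633 7.0537 0.0000 0.0000 0.0000 0.0000
41.2431 30.0908 13.6432 0.0000 0.0000 0.0000 0.0000 0.0000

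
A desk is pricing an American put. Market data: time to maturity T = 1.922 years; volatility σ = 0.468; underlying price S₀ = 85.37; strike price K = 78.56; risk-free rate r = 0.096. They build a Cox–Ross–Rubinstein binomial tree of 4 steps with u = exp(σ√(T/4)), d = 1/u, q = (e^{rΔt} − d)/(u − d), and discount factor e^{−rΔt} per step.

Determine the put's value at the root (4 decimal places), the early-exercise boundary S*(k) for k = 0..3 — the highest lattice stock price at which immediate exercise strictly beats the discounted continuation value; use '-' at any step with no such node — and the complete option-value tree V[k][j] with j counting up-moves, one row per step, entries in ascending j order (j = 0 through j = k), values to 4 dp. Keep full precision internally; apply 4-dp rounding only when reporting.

params: Δt=0.48050 u=1.38321 d=0.72295 q=0.49110 e^(-rΔt)=0.95492
t_4 payoffs: 55.2389 33.9402 0.0000 0.0000 0.0000
t_3: node(3,0) S=32.2581 payoff=46.3019 vs cont=42.7604 → 46.3019 [stop]  node(3,1) S=61.7186 payoff=16.8414 vs cont=16.4935 → 16.8414 [stop]  node(3,2) S=118.0849 payoff=0.0000 vs cont=0.0000 → 0.0000 [wait]  node(3,3) S=225.9290 payoff=0.0000 vs cont=0.0000 → 0.0000 [wait]  ⇒ S*(3)=61.7186
t_2: node(2,0) S=44.6198 payoff=33.9402 vs cont=30.3987 → 33.9402 [stop]  node(2,1) S=85.3700 payoff=0.0000 vs cont=8.1842 → 8.1842 [wait]  node(2,2) S=163.3365 payoff=0.0000 vs cont=0.0000 → 0.0000 [wait]  ⇒ S*(2)=44.6198
t_1: node(1,0) S=61.7186 payoff=16.8414 vs cont=20.3316 → 20.3316 [wait]  node(1,1) S=118.0849 payoff=0.0000 vs cont=3.9772 → 3.9772 [wait]  ⇒ S*(1)=-
t_0: node(0,0) S=85.3700 payoff=0.0000 vs cont=11.7454 → 11.7454 [wait]  ⇒ S*(0)=-

price = 11.7454
boundary = - - 44.6198 61.7186
tree:
11.7454
20.3316 3.9772
33.9402 8.1842 0.0000
46.3019 16.8414 0.0000 0.0000
55.2389 33.9402 0.0000 0.0000 0.0000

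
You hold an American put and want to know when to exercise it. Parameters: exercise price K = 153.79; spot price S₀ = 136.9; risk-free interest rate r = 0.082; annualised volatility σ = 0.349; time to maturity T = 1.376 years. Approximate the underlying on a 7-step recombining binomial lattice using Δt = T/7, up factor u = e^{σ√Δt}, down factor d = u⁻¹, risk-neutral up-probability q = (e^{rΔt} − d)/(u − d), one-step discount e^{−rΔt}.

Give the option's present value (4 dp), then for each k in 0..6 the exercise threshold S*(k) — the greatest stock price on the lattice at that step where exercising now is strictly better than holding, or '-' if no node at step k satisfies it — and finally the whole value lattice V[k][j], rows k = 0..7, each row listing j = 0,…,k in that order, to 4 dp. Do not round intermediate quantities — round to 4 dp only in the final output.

Δt=0.19657, u=1.16735, d=0.85664, q=0.51369, disc=e^(-rΔt)=0.98401
k=7 terminal: V=max(K-S,0) → 107.4450 90.6357 67.7296 36.5156 0.0000 0.0000 0.0000 0.0000
k=6: j=0 S=54.1007 intr=99.6893 cont=97.2303 V=99.6893[EX]; j=1 S=73.7230 intr=80.0670 cont=77.6079 V=80.0670[EX]; j=2 S=100.4623 intr=53.3277 cont=50.8686 V=53.3277[EX]; j=3 S=136.9000 intr=16.8900 cont=17.4739 V=17.4739[hold]; j=4 S=186.5536 intr=0.0000 cont=0.0000 V=0.0000[hold]; j=5 S=254.2166 intr=0.0000 cont=0.0000 V=0.0000[hold]; j=6 S=346.4209 intr=0.0000 cont=0.0000 V=0.0000[hold]  S*(6)=100.4623
k=5: j=0 S=63.1543 intr=90.6357 cont=88.1767 V=90.6357[EX]; j=1 S=86.0604 intr=67.7296 cont=65.2706 V=67.7296[EX]; j=2 S=117.2744 intr=36.5156 cont=34.3516 V=36.5156[EX]; j=3 S=159.8099 intr=0.0000 cont=8.3618 V=8.3618[hold]; j=4 S=217.7729 intr=0.0000 cont=0.0000 V=0.0000[hold]; j=5 S=296.7590 intr=0.0000 cont=0.0000 V=0.0000[hold]  S*(5)=117.2744
k=4: j=0 S=73.7230 intr=80.0670 cont=77.6079 V=80.0670[EX]; j=1 S=100.4623 intr=53.3277 cont=50.8686 V=53.3277[EX]; j=2 S=136.9000 intr=16.8900 cont=21.7006 V=21.7006[hold]; j=3 S=186.5536 intr=0.0000 cont=4.0014 V=4.0014[hold]; j=4 S=254.2166 intr=0.0000 cont=0.0000 V=0.0000[hold]  S*(4)=100.4623
k=3: j=0 S=86.0604 intr=67.7296 cont=65.2706 V=67.7296[EX]; j=1 S=117.2744 intr=36.5156 cont=36.4882 V=36.5156[EX]; j=2 S=159.8099 intr=0.0000 cont=12.4070 V=12.4070[hold]; j=3 S=217.7729 intr=0.0000 cont=1.9148 V=1.9148[hold]  S*(3)=117.2744
k=2: j=0 S=100.4623 intr=53.3277 cont=50.8686 V=53.3277[EX]; j=1 S=136.9000 intr=16.8900 cont=23.7453 V=23.7453[hold]; j=2 S=186.5536 intr=0.0000 cont=6.9050 V=6.9050[hold]  S*(2)=100.4623
k=1: j=0 S=117.2744 intr=36.5156 cont=37.5217 V=37.5217[hold]; j=1 S=159.8099 intr=0.0000 cont=14.8533 V=14.8533[hold]  S*(1)=-
k=0: j=0 S=136.9000 intr=16.8900 cont=25.4634 V=25.4634[hold]  S*(0)=-

price = 25.4634
boundary = - - 100.4623 117.2744 100.4623 117.2744 100.4623
tree:
25.4634
37.5217 14.8533
53.3277 23.7453 6.9050
67.7296 36.5156 12.4070 1.9148
80.0670 53.3277 21.7006 4.0014 0.0000
90.6357 67.7296 36.5156 8.3618 0.0000 0.0000
99.6893 80.0670 53.3277 17.4739 0.0000 0.0000 0.0000
107.4450 90.6357 67.7296 36.5156 0.0000 0.0000 0.0000 0.0000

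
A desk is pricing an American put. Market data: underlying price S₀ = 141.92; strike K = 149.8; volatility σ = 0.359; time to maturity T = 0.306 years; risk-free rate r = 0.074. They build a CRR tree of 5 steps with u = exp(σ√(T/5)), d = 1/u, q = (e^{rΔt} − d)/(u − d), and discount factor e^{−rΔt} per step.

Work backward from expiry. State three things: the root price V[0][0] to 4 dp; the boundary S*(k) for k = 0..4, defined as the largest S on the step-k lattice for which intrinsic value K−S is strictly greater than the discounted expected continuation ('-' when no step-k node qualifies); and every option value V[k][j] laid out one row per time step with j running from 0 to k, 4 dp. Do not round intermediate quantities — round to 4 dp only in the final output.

Δt=0.06120, u=1.09287, d=0.91502, q=0.50333, disc=e^(-rΔt)=0.99548
k=5 terminal: V=max(K-S,0) → 58.7686 41.0743 19.9407 0.0000 0.0000 0.0000
k=4: j=0 S=99.4860 intr=50.3140 cont=49.6371 V=50.3140[EX]; j=1 S=118.8236 intr=30.9764 cont=30.2995 V=30.9764[EX]; j=2 S=141.9200 intr=7.8800 cont=9.8591 V=9.8591[hold]; j=3 S=169.5058 intr=0.0000 cont=0.0000 V=0.0000[hold]; j=4 S=202.4535 intr=0.0000 cont=0.0000 V=0.0000[hold]  S*(4)=118.8236
k=3: j=0 S=108.7257 intr=41.0743 cont=40.3974 V=41.0743[EX]; j=1 S=129.8593 intr=19.9407 cont=20.2554 V=20.2554[hold]; j=2 S=155.1008 intr=0.0000 cont=4.8746 V=4.8746[hold]; j=3 S=185.2486 intr=0.0000 cont=0.0000 V=0.0000[hold]  S*(3)=108.7257
k=2: j=0 S=118.8236 intr=30.9764 cont=30.4572 V=30.9764[EX]; j=1 S=141.9200 intr=7.8800 cont=12.4572 V=12.4572[hold]; j=2 S=169.5058 intr=0.0000 cont=2.4101 V=2.4101[hold]  S*(2)=118.8236
k=1: j=0 S=129.8593 intr=19.9407 cont=21.5572 V=21.5572[hold]; j=1 S=155.1008 intr=0.0000 cont=7.3667 V=7.3667[hold]  S*(1)=-
k=0: j=0 S=141.9200 intr=7.8800 cont=14.3496 V=14.3496[hold]  S*(0)=-

price = 14.3496
boundary = - - 118.8236 108.7257 118.8236
tree:
14.3496
21.5572 7.3667
30.9764 12.4572 2.4101
41.0743 20.2554 4.8746 0.0000
50.3140 30.9764 9.8591 0.0000 0.0000
58.7686 41.0743 19.9407 0.0000 0.0000 0.0000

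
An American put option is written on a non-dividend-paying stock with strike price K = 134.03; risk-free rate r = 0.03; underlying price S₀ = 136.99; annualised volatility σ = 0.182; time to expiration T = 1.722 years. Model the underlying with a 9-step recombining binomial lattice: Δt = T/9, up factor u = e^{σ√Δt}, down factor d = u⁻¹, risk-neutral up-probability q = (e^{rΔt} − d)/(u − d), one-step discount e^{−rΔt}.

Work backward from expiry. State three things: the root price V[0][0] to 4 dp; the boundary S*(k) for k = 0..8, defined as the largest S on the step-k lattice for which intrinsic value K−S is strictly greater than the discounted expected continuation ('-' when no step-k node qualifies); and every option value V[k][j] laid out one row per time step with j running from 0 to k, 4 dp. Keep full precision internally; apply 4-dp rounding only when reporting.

Δt=0.19133, u=1.08286, d=0.92348, q=0.51622, disc=e^(-rΔt)=0.99428
k=9 terminal: V=max(K-S,0) → 67.1152 55.5661 42.0235 26.1436 7.5229 0.0000 0.0000 0.0000 0.0000 0.0000
k=8: j=0 S=72.4596 intr=61.5704 cont=60.8033 V=61.5704[EX]; j=1 S=84.9658 intr=49.0642 cont=48.2971 V=49.0642[EX]; j=2 S=99.6305 intr=34.3995 cont=33.6323 V=34.3995[EX]; j=3 S=116.8263 intr=17.2037 cont=16.4366 V=17.2037[EX]; j=4 S=136.9900 intr=0.0000 cont=3.6186 V=3.6186[hold]; j=5 S=160.6339 intr=0.0000 cont=0.0000 V=0.0000[hold]; j=6 S=188.3585 intr=0.0000 cont=0.0000 V=0.0000[hold]; j=7 S=220.8684 intr=0.0000 cont=0.0000 V=0.0000[hold]; j=8 S=258.9893 intr=0.0000 cont=0.0000 V=0.0000[hold]  S*(8)=116.8263
k=7: j=0 S=78.4639 intr=55.5661 cont=54.7989 V=55.5661[EX]; j=1 S=92.0065 intr=42.0235 cont=41.2564 V=42.0235[EX]; j=2 S=107.8864 intr=26.1436 cont=25.3765 V=26.1436[EX]; j=3 S=126.5071 intr=7.5229 cont=10.1324 V=10.1324[hold]; j=4 S=148.3416 intr=0.0000 cont=1.7406 V=1.7406[hold]; j=5 S=173.9447 intr=0.0000 cont=0.0000 V=0.0000[hold]; j=6 S=203.9668 intr=0.0000 cont=0.0000 V=0.0000[hold]; j=7 S=239.1705 intr=0.0000 cont=0.0000 V=0.0000[hold]  S*(7)=107.8864
k=6: j=0 S=84.9658 intr=49.0642 cont=48.2971 V=49.0642[EX]; j=1 S=99.6305 intr=34.3995 cont=33.6323 V=34.3995[EX]; j=2 S=116.8263 intr=17.2037 cont=17.7759 V=17.7759[hold]; j=3 S=136.9900 intr=0.0000 cont=5.7671 V=5.7671[hold]; j=4 S=160.6339 intr=0.0000 cont=0.8372 V=0.8372[hold]; j=5 S=188.3585 intr=0.0000 cont=0.0000 V=0.0000[hold]; j=6 S=220.8684 intr=0.0000 cont=0.0000 V=0.0000[hold]  S*(6)=99.6305
k=5: j=0 S=92.0065 intr=42.0235 cont=41.2564 V=42.0235[EX]; j=1 S=107.8864 intr=26.1436 cont=25.6702 V=26.1436[EX]; j=2 S=126.5071 intr=7.5229 cont=11.5104 V=11.5104[hold]; j=3 S=148.3416 intr=0.0000 cont=3.2038 V=3.2038[hold]; j=4 S=173.9447 intr=0.0000 cont=0.4027 V=0.4027[hold]; j=5 S=203.9668 intr=0.0000 cont=0.0000 V=0.0000[hold]  S*(5)=107.8864
k=4: j=0 S=99.6305 intr=34.3995 cont=33.6323 V=34.3995[EX]; j=1 S=116.8263 intr=17.2037 cont=18.4832 V=18.4832[hold]; j=2 S=136.9900 intr=0.0000 cont=7.1810 V=7.1810[hold]; j=3 S=160.6339 intr=0.0000 cont=1.7477 V=1.7477[hold]; j=4 S=188.3585 intr=0.0000 cont=0.1937 V=0.1937[hold]  S*(4)=99.6305
k=3: j=0 S=107.8864 intr=26.1436 cont=26.0333 V=26.1436[EX]; j=1 S=126.5071 intr=7.5229 cont=12.5763 V=12.5763[hold]; j=2 S=148.3416 intr=0.0000 cont=4.3512 V=4.3512[hold]; j=3 S=173.9447 intr=0.0000 cont=0.9401 V=0.9401[hold]  S*(3)=107.8864
k=2: j=0 S=116.8263 intr=17.2037 cont=19.0303 V=19.0303[hold]; j=1 S=136.9900 intr=0.0000 cont=8.2826 V=8.2826[hold]; j=2 S=160.6339 intr=0.0000 cont=2.5755 V=2.5755[hold]  S*(2)=-
k=1: j=0 S=126.5071 intr=7.5229 cont=13.4049 V=13.4049[hold]; j=1 S=148.3416 intr=0.0000 cont=5.3059 V=5.3059[hold]  S*(1)=-
k=0: j=0 S=136.9900 intr=0.0000 cont=9.1712 V=9.1712[hold]  S*(0)=-

price = 9.1712
boundary = - - - 107.8864 99.6305 107.8864 99.6305 107.8864 116.8263
tree:
9.1712
13.4049 5.3059
19.0303 8.2826 2.5755
26.1436 12.5763 4.3512 0.9401
34.3995 18.4832 7.1810 1.7477 0.1937
42.0235 26.1436 11.5104 3.2038 0.4027 0.0000
49.0642 34.3995 17.7759 5.7671 0.8372 0.0000 0.0000
55.5661 42.0235 26.1436 10.1324 1.7406 0.0000 0.0000 0.0000
61.5704 49.0642 34.3995 17.2037 3.6186 0.0000 0.0000 0.0000 0.0000
67.1152 55.5661 42.0235 26.1436 7.5229 0.0000 0.0000 0.0000 0.0000 0.0000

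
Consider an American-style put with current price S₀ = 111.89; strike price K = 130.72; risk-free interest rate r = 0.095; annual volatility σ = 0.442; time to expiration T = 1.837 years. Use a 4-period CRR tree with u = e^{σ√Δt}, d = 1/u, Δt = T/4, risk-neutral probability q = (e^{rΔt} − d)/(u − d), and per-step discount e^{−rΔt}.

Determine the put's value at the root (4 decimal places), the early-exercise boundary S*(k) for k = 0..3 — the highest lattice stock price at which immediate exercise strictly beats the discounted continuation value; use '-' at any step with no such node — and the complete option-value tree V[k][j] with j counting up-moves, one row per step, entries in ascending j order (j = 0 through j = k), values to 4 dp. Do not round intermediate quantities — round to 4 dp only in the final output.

Δt=0.45925, u=1.34923, d=0.74116, q=0.49901, disc=e^(-rΔt)=0.95731
k=4 terminal: V=max(K-S,0) → 96.9566 69.2563 18.8300 0.0000 0.0000
k=3: j=0 S=45.5547 intr=85.1653 cont=79.5848 V=85.1653[EX]; j=1 S=82.9287 intr=47.7913 cont=42.2107 V=47.7913[EX]; j=2 S=150.9654 intr=0.0000 cont=9.0309 V=9.0309[hold]; j=3 S=274.8209 intr=0.0000 cont=0.0000 V=0.0000[hold]  S*(3)=82.9287
k=2: j=0 S=61.4637 intr=69.2563 cont=63.6757 V=69.2563[EX]; j=1 S=111.8900 intr=18.8300 cont=27.2350 V=27.2350[hold]; j=2 S=203.6872 intr=0.0000 cont=4.3313 V=4.3313[hold]  S*(2)=61.4637
k=1: j=0 S=82.9287 intr=47.7913 cont=46.2258 V=47.7913[EX]; j=1 S=150.9654 intr=0.0000 cont=15.1310 V=15.1310[hold]  S*(1)=82.9287
k=0: j=0 S=111.8900 intr=18.8300 cont=30.1490 V=30.1490[hold]  S*(0)=-

price = 30.1490
boundary = - 82.9287 61.4637 82.9287
tree:
30.1490
47.7913 15.1310
69.2563 27.2350 4.3313
85.1653 47.7913 9.0309 0.0000
96.9566 69.2563 18.8300 0.0000 0.0000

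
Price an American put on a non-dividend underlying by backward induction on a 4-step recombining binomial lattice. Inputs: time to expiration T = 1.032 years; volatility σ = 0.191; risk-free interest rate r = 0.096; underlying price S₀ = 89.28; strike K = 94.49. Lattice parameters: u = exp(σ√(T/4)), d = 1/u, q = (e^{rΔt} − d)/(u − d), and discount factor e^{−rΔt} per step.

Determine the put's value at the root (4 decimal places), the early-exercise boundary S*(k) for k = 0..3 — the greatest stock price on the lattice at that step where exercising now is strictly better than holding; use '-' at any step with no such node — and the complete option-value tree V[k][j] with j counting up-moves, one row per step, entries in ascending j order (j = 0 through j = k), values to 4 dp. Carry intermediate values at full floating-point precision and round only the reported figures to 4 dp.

price = 6.9109
boundary = - 81.0253 73.5338 81.0253
tree:
6.9109
13.4647 2.9150
20.9562 6.3761 0.7744
27.7550 13.4647 2.0086 0.0000
33.9252 20.9562 5.2100 0.0000 0.0000

Δt=0.25800, u=1.10188, d=0.90754, q=0.60481, disc=e^(-rΔt)=0.97554
k=4 terminal: V=max(K-S,0) → 33.9252 20.9562 5.2100 0.0000 0.0000
k=3: j=0 S=66.7350 intr=27.7550 cont=25.4434 V=27.7550[EX]; j=1 S=81.0253 intr=13.4647 cont=11.1531 V=13.4647[EX]; j=2 S=98.3757 intr=0.0000 cont=2.0086 V=2.0086[hold]; j=3 S=119.4413 intr=0.0000 cont=0.0000 V=0.0000[hold]  S*(3)=81.0253
k=2: j=0 S=73.5338 intr=20.9562 cont=18.6446 V=20.9562[EX]; j=1 S=89.2800 intr=5.2100 cont=6.3761 V=6.3761[hold]; j=2 S=108.3980 intr=0.0000 cont=0.7744 V=0.7744[hold]  S*(2)=73.5338
k=1: j=0 S=81.0253 intr=13.4647 cont=11.8411 V=13.4647[EX]; j=1 S=98.3757 intr=0.0000 cont=2.9150 V=2.9150[hold]  S*(1)=81.0253
k=0: j=0 S=89.2800 intr=5.2100 cont=6.9109 V=6.9109[hold]  S*(0)=-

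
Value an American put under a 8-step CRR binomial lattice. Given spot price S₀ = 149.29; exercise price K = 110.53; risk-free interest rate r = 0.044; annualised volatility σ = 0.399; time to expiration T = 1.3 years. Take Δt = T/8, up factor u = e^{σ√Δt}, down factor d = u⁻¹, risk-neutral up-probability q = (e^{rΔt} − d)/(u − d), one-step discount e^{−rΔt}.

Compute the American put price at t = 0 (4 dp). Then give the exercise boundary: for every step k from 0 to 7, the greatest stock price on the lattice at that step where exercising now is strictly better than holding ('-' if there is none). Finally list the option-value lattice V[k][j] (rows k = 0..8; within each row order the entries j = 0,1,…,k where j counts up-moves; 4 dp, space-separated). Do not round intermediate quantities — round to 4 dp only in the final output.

price = 6.9223
boundary = - - - - - 66.7985 78.4548 92.1451
tree:
6.9223
10.6504 3.0202
15.9894 5.0733 0.8594
23.2919 8.3821 1.5941 0.0829
32.6786 13.5544 2.9500 0.1612 0.0000
43.7315 21.2906 5.4451 0.3135 0.0000 0.0000
53.6560 32.0752 10.0214 0.6097 0.0000 0.0000 0.0000
62.1060 43.7315 18.3849 1.1856 0.0000 0.0000 0.0000 0.0000
69.3005 53.6560 32.0752 2.3056 0.0000 0.0000 0.0000 0.0000 0.0000

params: Δt=0.16250 u=1.17450 d=0.85143 q=0.48209 e^(-rΔt)=0.99288
t_8 payoffs: 69.3005 53.6560 32.0752 2.3056 0.0000 0.0000 0.0000 0.0000 0.0000
t_7: node(7,0) S=48.4240 payoff=62.1060 vs cont=61.3185 → 62.1060 [stop]  node(7,1) S=66.7985 payoff=43.7315 vs cont=42.9440 → 43.7315 [stop]  node(7,2) S=92.1451 payoff=18.3849 vs cont=17.5974 → 18.3849 [stop]  node(7,3) S=127.1095 payoff=0.0000 vs cont=1.1856 → 1.1856 [wait]  node(7,4) S=175.3410 payoff=0.0000 vs cont=0.0000 → 0.0000 [wait]  node(7,5) S=241.8740 payoff=0.0000 vs cont=0.0000 → 0.0000 [wait]  node(7,6) S=333.6528 payoff=0.0000 vs cont=0.0000 → 0.0000 [wait]  node(7,7) S=460.2570 payoff=0.0000 vs cont=0.0000 → 0.0000 [wait]  ⇒ S*(7)=92.1451
t_6: node(6,0) S=56.8740 payoff=53.6560 vs cont=52.8685 → 53.6560 [stop]  node(6,1) S=78.4548 payoff=32.0752 vs cont=31.2877 → 32.0752 [stop]  node(6,2) S=108.2244 payoff=2.3056 vs cont=10.0214 → 10.0214 [wait]  node(6,3) S=149.2900 payoff=0.0000 vs cont=0.6097 → 0.6097 [wait]  node(6,4) S=205.9379 payoff=0.0000 vs cont=0.0000 → 0.0000 [wait]  node(6,5) S=284.0809 payoff=0.0000 vs cont=0.0000 → 0.0000 [wait]  node(6,6) S=391.8750 payoff=0.0000 vs cont=0.0000 → 0.0000 [wait]  ⇒ S*(6)=78.4548
t_5: node(5,0) S=66.7985 payoff=43.7315 vs cont=42.9440 → 43.7315 [stop]  node(5,1) S=92.1451 payoff=18.3849 vs cont=21.2906 → 21.2906 [wait]  node(5,2) S=127.1095 payoff=0.0000 vs cont=5.4451 → 5.4451 [wait]  node(5,3) S=175.3410 payoff=0.0000 vs cont=0.3135 → 0.3135 [wait]  node(5,4) S=241.8740 payoff=0.0000 vs cont=0.0000 → 0.0000 [wait]  node(5,5) S=333.6528 payoff=0.0000 vs cont=0.0000 → 0.0000 [wait]  ⇒ S*(5)=66.7985
t_4: node(4,0) S=78.4548 payoff=32.0752 vs cont=32.6786 → 32.6786 [wait]  node(4,1) S=108.2244 payoff=2.3056 vs cont=13.5544 → 13.5544 [wait]  node(4,2) S=149.2900 payoff=0.0000 vs cont=2.9500 → 2.9500 [wait]  node(4,3) S=205.9379 payoff=0.0000 vs cont=0.1612 → 0.1612 [wait]  node(4,4) S=284.0809 payoff=0.0000 vs cont=0.0000 → 0.0000 [wait]  ⇒ S*(4)=-
t_3: node(3,0) S=92.1451 payoff=18.3849 vs cont=23.2919 → 23.2919 [wait]  node(3,1) S=127.1095 payoff=0.0000 vs cont=8.3821 → 8.3821 [wait]  node(3,2) S=175.3410 payoff=0.0000 vs cont=1.5941 → 1.5941 [wait]  node(3,3) S=241.8740 payoff=0.0000 vs cont=0.0829 → 0.0829 [wait]  ⇒ S*(3)=-
t_2: node(2,0) S=108.2244 payoff=2.3056 vs cont=15.9894 → 15.9894 [wait]  node(2,1) S=149.2900 payoff=0.0000 vs cont=5.0733 → 5.0733 [wait]  node(2,2) S=205.9379 payoff=0.0000 vs cont=0.8594 → 0.8594 [wait]  ⇒ S*(2)=-
t_1: node(1,0) S=127.1095 payoff=0.0000 vs cont=10.6504 → 10.6504 [wait]  node(1,1) S=175.3410 payoff=0.0000 vs cont=3.0202 → 3.0202 [wait]  ⇒ S*(1)=-
t_0: node(0,0) S=149.2900 payoff=0.0000 vs cont=6.9223 → 6.9223 [wait]  ⇒ S*(0)=-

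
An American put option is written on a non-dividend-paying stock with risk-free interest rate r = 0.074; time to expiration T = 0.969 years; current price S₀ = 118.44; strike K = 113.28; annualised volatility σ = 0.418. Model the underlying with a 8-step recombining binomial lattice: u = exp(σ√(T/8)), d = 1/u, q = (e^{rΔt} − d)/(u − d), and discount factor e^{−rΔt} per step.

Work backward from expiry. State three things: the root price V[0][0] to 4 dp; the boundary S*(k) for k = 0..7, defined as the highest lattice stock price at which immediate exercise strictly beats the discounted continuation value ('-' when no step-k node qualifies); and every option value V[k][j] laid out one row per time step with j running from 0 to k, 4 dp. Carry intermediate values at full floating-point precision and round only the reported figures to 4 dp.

Δt=0.12112  u=1.15659  d=0.86461  q=0.49453  discount=0.99108
step 8 (expiry): payoffs max(K−S,0) = 76.2920 63.8011 47.0919 24.7401 0.0000 0.0000 0.0000 0.0000 0.0000
step 7: (k=7,j=0): S=42.7800, (K−S)⁺=70.5000, hold=69.4892 ⇒ V=70.5000 exercise | (k=7,j=1): S=57.2269, (K−S)⁺=56.0531, hold=55.0423 ⇒ V=56.0531 exercise | (k=7,j=2): S=76.5525, (K−S)⁺=36.7275, hold=35.7167 ⇒ V=36.7275 exercise | (k=7,j=3): S=102.4044, (K−S)⁺=10.8756, hold=12.3938 ⇒ V=12.3938 continue | (k=7,j=4): S=136.9866, (K−S)⁺=0.0000, hold=0.0000 ⇒ V=0.0000 continue | (k=7,j=5): S=183.2473, (K−S)⁺=0.0000, hold=0.0000 ⇒ V=0.0000 continue | (k=7,j=6): S=245.1302, (K−S)⁺=0.0000, hold=0.0000 ⇒ V=0.0000 continue | (k=7,j=7): S=327.9112, (K−S)⁺=0.0000, hold=0.0000 ⇒ V=0.0000 continue  boundary S*=76.5525
step 6: (k=6,j=0): S=49.4789, (K−S)⁺=63.8011, hold=62.7903 ⇒ V=63.8011 exercise | (k=6,j=1): S=66.1881, (K−S)⁺=47.0919, hold=46.0811 ⇒ V=47.0919 exercise | (k=6,j=2): S=88.5399, (K−S)⁺=24.7401, hold=24.4734 ⇒ V=24.7401 exercise | (k=6,j=3): S=118.4400, (K−S)⁺=0.0000, hold=6.2088 ⇒ V=6.2088 continue | (k=6,j=4): S=158.4374, (K−S)⁺=0.0000, hold=0.0000 ⇒ V=0.0000 continue | (k=6,j=5): S=211.9421, (K−S)⁺=0.0000, hold=0.0000 ⇒ V=0.0000 continue | (k=6,j=6): S=283.5153, (K−S)⁺=0.0000, hold=0.0000 ⇒ V=0.0000 continue  boundary S*=88.5399
step 5: (k=5,j=0): S=57.2269, (K−S)⁺=56.0531, hold=55.0423 ⇒ V=56.0531 exercise | (k=5,j=1): S=76.5525, (K−S)⁺=36.7275, hold=35.7167 ⇒ V=36.7275 exercise | (k=5,j=2): S=102.4044, (K−S)⁺=10.8756, hold=15.4368 ⇒ V=15.4368 continue | (k=5,j=3): S=136.9866, (K−S)⁺=0.0000, hold=3.1103 ⇒ V=3.1103 continue | (k=5,j=4): S=183.2473, (K−S)⁺=0.0000, hold=0.0000 ⇒ V=0.0000 continue | (k=5,j=5): S=245.1302, (K−S)⁺=0.0000, hold=0.0000 ⇒ V=0.0000 continue  boundary S*=76.5525
step 4: (k=4,j=0): S=66.1881, (K−S)⁺=47.0919, hold=46.0811 ⇒ V=47.0919 exercise | (k=4,j=1): S=88.5399, (K−S)⁺=24.7401, hold=25.9648 ⇒ V=25.9648 continue | (k=4,j=2): S=118.4400, (K−S)⁺=0.0000, hold=9.2576 ⇒ V=9.2576 continue | (k=4,j=3): S=158.4374, (K−S)⁺=0.0000, hold=1.5581 ⇒ V=1.5581 continue | (k=4,j=4): S=211.9421, (K−S)⁺=0.0000, hold=0.0000 ⇒ V=0.0000 continue  boundary S*=66.1881
step 3: (k=3,j=0): S=76.5525, (K−S)⁺=36.7275, hold=36.3169 ⇒ V=36.7275 exercise | (k=3,j=1): S=102.4044, (K−S)⁺=10.8756, hold=17.5446 ⇒ V=17.5446 continue | (k=3,j=2): S=136.9866, (K−S)⁺=0.0000, hold=5.4014 ⇒ V=5.4014 continue | (k=3,j=3): S=183.2473, (K−S)⁺=0.0000, hold=0.7806 ⇒ V=0.7806 continue  boundary S*=76.5525
step 2: (k=2,j=0): S=88.5399, (K−S)⁺=24.7401, hold=26.9979 ⇒ V=26.9979 continue | (k=2,j=1): S=118.4400, (K−S)⁺=0.0000, hold=11.4364 ⇒ V=11.4364 continue | (k=2,j=2): S=158.4374, (K−S)⁺=0.0000, hold=3.0884 ⇒ V=3.0884 continue  boundary S*=-
step 1: (k=1,j=0): S=102.4044, (K−S)⁺=10.8756, hold=19.1300 ⇒ V=19.1300 continue | (k=1,j=1): S=136.9866, (K−S)⁺=0.0000, hold=7.2429 ⇒ V=7.2429 continue  boundary S*=-
step 0: (k=0,j=0): S=118.4400, (K−S)⁺=0.0000, hold=13.1332 ⇒ V=13.1332 continue  boundary S*=-

price = 13.1332
boundary = - - - 76.5525 66.1881 76.5525 88.5399 76.5525
tree:
13.1332
19.1300 7.2429
26.9979 11.4364 3.0884
36.7275 17.5446 5.4014 0.7806
47.0919 25.9648 9.2576 1.5581 0.0000
56.0531 36.7275 15.4368 3.1103 0.0000 0.0000
63.8011 47.0919 24.7401 6.2088 0.0000 0.0000 0.0000
70.5000 56.0531 36.7275 12.3938 0.0000 0.0000 0.0000 0.0000
76.2920 63.8011 47.0919 24.7401 0.0000 0.0000 0.0000 0.0000 0.0000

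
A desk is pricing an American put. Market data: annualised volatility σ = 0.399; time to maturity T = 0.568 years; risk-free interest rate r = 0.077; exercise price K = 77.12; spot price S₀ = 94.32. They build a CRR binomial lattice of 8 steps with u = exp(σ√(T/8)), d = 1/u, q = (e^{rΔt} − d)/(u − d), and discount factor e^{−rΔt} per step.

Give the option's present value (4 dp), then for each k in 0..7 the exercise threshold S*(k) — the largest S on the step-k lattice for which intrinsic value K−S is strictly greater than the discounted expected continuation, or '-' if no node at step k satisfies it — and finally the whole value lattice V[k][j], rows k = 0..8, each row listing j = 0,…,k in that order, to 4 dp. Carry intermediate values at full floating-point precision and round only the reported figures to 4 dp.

Δt=0.07100, u=1.11217, d=0.89914, q=0.49918, disc=e^(-rΔt)=0.99455
k=8 terminal: V=max(K-S,0) → 36.8278 27.2813 15.4729 0.8668 0.0000 0.0000 0.0000 0.0000 0.0000
k=7: j=0 S=44.8120 intr=32.3080 cont=31.8876 V=32.3080[EX]; j=1 S=55.4293 intr=21.6907 cont=21.2702 V=21.6907[EX]; j=2 S=68.5623 intr=8.5577 cont=8.1372 V=8.5577[EX]; j=3 S=84.8069 intr=0.0000 cont=0.4317 V=0.4317[hold]; j=4 S=104.9003 intr=0.0000 cont=0.0000 V=0.0000[hold]; j=5 S=129.7544 intr=0.0000 cont=0.0000 V=0.0000[hold]; j=6 S=160.4974 intr=0.0000 cont=0.0000 V=0.0000[hold]; j=7 S=198.5242 intr=0.0000 cont=0.0000 V=0.0000[hold]  S*(7)=68.5623
k=6: j=0 S=49.8387 intr=27.2813 cont=26.8608 V=27.2813[EX]; j=1 S=61.6471 intr=15.4729 cont=15.0525 V=15.4729[EX]; j=2 S=76.2532 intr=0.8668 cont=4.4769 V=4.4769[hold]; j=3 S=94.3200 intr=0.0000 cont=0.2150 V=0.2150[hold]; j=4 S=116.6674 intr=0.0000 cont=0.0000 V=0.0000[hold]; j=5 S=144.3095 intr=0.0000 cont=0.0000 V=0.0000[hold]; j=6 S=178.5010 intr=0.0000 cont=0.0000 V=0.0000[hold]  S*(6)=61.6471
k=5: j=0 S=55.4293 intr=21.6907 cont=21.2702 V=21.6907[EX]; j=1 S=68.5623 intr=8.5577 cont=9.9295 V=9.9295[hold]; j=2 S=84.8069 intr=0.0000 cont=2.3366 V=2.3366[hold]; j=3 S=104.9003 intr=0.0000 cont=0.1071 V=0.1071[hold]; j=4 S=129.7544 intr=0.0000 cont=0.0000 V=0.0000[hold]; j=5 S=160.4974 intr=0.0000 cont=0.0000 V=0.0000[hold]  S*(5)=55.4293
k=4: j=0 S=61.6471 intr=15.4729 cont=15.7335 V=15.7335[hold]; j=1 S=76.2532 intr=0.8668 cont=6.1058 V=6.1058[hold]; j=2 S=94.3200 intr=0.0000 cont=1.2170 V=1.2170[hold]; j=3 S=116.6674 intr=0.0000 cont=0.0534 V=0.0534[hold]; j=4 S=144.3095 intr=0.0000 cont=0.0000 V=0.0000[hold]  S*(4)=-
k=3: j=0 S=68.5623 intr=8.5577 cont=10.8680 V=10.8680[hold]; j=1 S=84.8069 intr=0.0000 cont=3.6455 V=3.6455[hold]; j=2 S=104.9003 intr=0.0000 cont=0.6327 V=0.6327[hold]; j=3 S=129.7544 intr=0.0000 cont=0.0266 V=0.0266[hold]  S*(3)=-
k=2: j=0 S=76.2532 intr=0.8668 cont=7.2231 V=7.2231[hold]; j=1 S=94.3200 intr=0.0000 cont=2.1299 V=2.1299[hold]; j=2 S=116.6674 intr=0.0000 cont=0.3283 V=0.3283[hold]  S*(2)=-
k=1: j=0 S=84.8069 intr=0.0000 cont=4.6551 V=4.6551[hold]; j=1 S=104.9003 intr=0.0000 cont=1.2239 V=1.2239[hold]  S*(1)=-
k=0: j=0 S=94.3200 intr=0.0000 cont=2.9263 V=2.9263[hold]  S*(0)=-

price = 2.9263
boundary = - - - - - 55.4293 61.6471 68.5623
tree:
2.9263
4.6551 1.2239
7.2231 2.1299 0.3283
10.8680 3.6455 0.6327 0.0266
15.7335 6.1058 1.2170 0.0534 0.0000
21.6907 9.9295 2.3366 0.1071 0.0000 0.0000
27.2813 15.4729 4.4769 0.2150 0.0000 0.0000 0.0000
32.3080 21.6907 8.5577 0.4317 0.0000 0.0000 0.0000 0.0000
36.8278 27.2813 15.4729 0.8668 0.0000 0.0000 0.0000 0.0000 0.0000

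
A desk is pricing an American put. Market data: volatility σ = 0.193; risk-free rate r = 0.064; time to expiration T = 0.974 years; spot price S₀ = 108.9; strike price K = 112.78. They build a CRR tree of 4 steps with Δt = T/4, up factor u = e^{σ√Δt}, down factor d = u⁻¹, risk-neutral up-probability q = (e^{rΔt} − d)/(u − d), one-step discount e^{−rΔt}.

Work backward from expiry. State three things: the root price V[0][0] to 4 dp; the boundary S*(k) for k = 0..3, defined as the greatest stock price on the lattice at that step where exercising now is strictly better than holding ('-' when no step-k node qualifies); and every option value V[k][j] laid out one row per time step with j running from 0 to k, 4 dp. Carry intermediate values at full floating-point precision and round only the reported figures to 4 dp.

Δt=0.24350  u=1.09992  d=0.90916  q=0.55854  discount=0.98454
step 4 (expiry): payoffs max(K−S,0) = 38.3781 22.7669 3.8800 0.0000 0.0000
step 3: (k=3,j=0): S=81.8361, (K−S)⁺=30.9439, hold=29.2000 ⇒ V=30.9439 exercise | (k=3,j=1): S=99.0072, (K−S)⁺=13.7728, hold=12.0288 ⇒ V=13.7728 exercise | (k=3,j=2): S=119.7813, (K−S)⁺=0.0000, hold=1.6864 ⇒ V=1.6864 continue | (k=3,j=3): S=144.9142, (K−S)⁺=0.0000, hold=0.0000 ⇒ V=0.0000 continue  boundary S*=99.0072
step 2: (k=2,j=0): S=90.0131, (K−S)⁺=22.7669, hold=21.0229 ⇒ V=22.7669 exercise | (k=2,j=1): S=108.9000, (K−S)⁺=3.8800, hold=6.9134 ⇒ V=6.9134 continue | (k=2,j=2): S=131.7498, (K−S)⁺=0.0000, hold=0.7330 ⇒ V=0.7330 continue  boundary S*=90.0131
step 1: (k=1,j=0): S=99.0072, (K−S)⁺=13.7728, hold=13.6969 ⇒ V=13.7728 exercise | (k=1,j=1): S=119.7813, (K−S)⁺=0.0000, hold=3.4079 ⇒ V=3.4079 continue  boundary S*=99.0072
step 0: (k=0,j=0): S=108.9000, (K−S)⁺=3.8800, hold=7.8601 ⇒ V=7.8601 continue  boundary S*=-

price = 7.8601
boundary = - 99.0072 90.0131 99.0072
tree:
7.8601
13.7728 3.4079
22.7669 6.9134 0.7330
30.9439 13.7728 1.6864 0.0000
38.3781 22.7669 3.8800 0.0000 0.0000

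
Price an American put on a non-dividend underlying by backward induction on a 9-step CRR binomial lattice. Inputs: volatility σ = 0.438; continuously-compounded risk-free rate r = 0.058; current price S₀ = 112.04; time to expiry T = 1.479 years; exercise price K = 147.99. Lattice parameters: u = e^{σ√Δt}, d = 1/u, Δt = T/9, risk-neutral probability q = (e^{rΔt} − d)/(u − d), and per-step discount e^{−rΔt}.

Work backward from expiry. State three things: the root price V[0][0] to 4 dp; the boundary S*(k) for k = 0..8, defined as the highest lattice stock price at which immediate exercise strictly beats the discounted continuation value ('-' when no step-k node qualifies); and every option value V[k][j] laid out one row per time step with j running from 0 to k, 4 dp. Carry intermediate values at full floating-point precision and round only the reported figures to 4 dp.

params: Δt=0.16433 u=1.19430 d=0.83731 q=0.48255 e^(-rΔt)=0.99051
t_9 payoffs: 125.3245 115.6612 101.8780 82.2185 54.1774 14.1811 0.0000 0.0000 0.0000 0.0000
t_8: node(8,0) S=27.0694 payoff=120.9206 vs cont=119.5168 → 120.9206 [stop]  node(8,1) S=38.6102 payoff=109.3798 vs cont=107.9760 → 109.3798 [stop]  node(8,2) S=55.0713 payoff=92.9187 vs cont=91.5148 → 92.9187 [stop]  node(8,3) S=78.5506 payoff=69.4394 vs cont=68.0356 → 69.4394 [stop]  node(8,4) S=112.0400 payoff=35.9500 vs cont=34.5462 → 35.9500 [stop]  node(8,5) S=159.8074 payoff=0.0000 vs cont=7.2683 → 7.2683 [wait]  node(8,6) S=227.9400 payoff=0.0000 vs cont=0.0000 → 0.0000 [wait]  node(8,7) S=325.1205 payoff=0.0000 vs cont=0.0000 → 0.0000 [wait]  node(8,8) S=463.7331 payoff=0.0000 vs cont=0.0000 → 0.0000 [wait]  ⇒ S*(8)=112.0400
t_7: node(7,0) S=32.3288 payoff=115.6612 vs cont=114.2573 → 115.6612 [stop]  node(7,1) S=46.1120 payoff=101.8780 vs cont=100.4742 → 101.8780 [stop]  node(7,2) S=65.7715 payoff=82.2185 vs cont=80.8147 → 82.2185 [stop]  node(7,3) S=93.8126 payoff=54.1774 vs cont=52.7735 → 54.1774 [stop]  node(7,4) S=133.8089 payoff=14.1811 vs cont=21.8998 → 21.8998 [wait]  node(7,5) S=190.8573 payoff=0.0000 vs cont=3.7253 → 3.7253 [wait]  node(7,6) S=272.2278 payoff=0.0000 vs cont=0.0000 → 0.0000 [wait]  node(7,7) S=388.2900 payoff=0.0000 vs cont=0.0000 → 0.0000 [wait]  ⇒ S*(7)=93.8126
t_6: node(6,0) S=38.6102 payoff=109.3798 vs cont=107.9760 → 109.3798 [stop]  node(6,1) S=55.0713 payoff=92.9187 vs cont=91.5148 → 92.9187 [stop]  node(6,2) S=78.5506 payoff=69.4394 vs cont=68.0356 → 69.4394 [stop]  node(6,3) S=112.0400 payoff=35.9500 vs cont=38.2355 → 38.2355 [wait]  node(6,4) S=159.8074 payoff=0.0000 vs cont=13.0051 → 13.0051 [wait]  node(6,5) S=227.9400 payoff=0.0000 vs cont=1.9094 → 1.9094 [wait]  node(6,6) S=325.1205 payoff=0.0000 vs cont=0.0000 → 0.0000 [wait]  ⇒ S*(6)=78.5506
t_5: node(5,0) S=46.1120 payoff=101.8780 vs cont=100.4742 → 101.8780 [stop]  node(5,1) S=65.7715 payoff=82.2185 vs cont=80.8147 → 82.2185 [stop]  node(5,2) S=93.8126 payoff=54.1774 vs cont=53.8660 → 54.1774 [stop]  node(5,3) S=133.8089 payoff=14.1811 vs cont=25.8132 → 25.8132 [wait]  node(5,4) S=190.8573 payoff=0.0000 vs cont=7.5782 → 7.5782 [wait]  node(5,5) S=272.2278 payoff=0.0000 vs cont=0.9786 → 0.9786 [wait]  ⇒ S*(5)=93.8126
t_4: node(4,0) S=55.0713 payoff=92.9187 vs cont=91.5148 → 92.9187 [stop]  node(4,1) S=78.5506 payoff=69.4394 vs cont=68.0356 → 69.4394 [stop]  node(4,2) S=112.0400 payoff=35.9500 vs cont=40.1060 → 40.1060 [wait]  node(4,3) S=159.8074 payoff=0.0000 vs cont=16.8524 → 16.8524 [wait]  node(4,4) S=227.9400 payoff=0.0000 vs cont=4.3519 → 4.3519 [wait]  ⇒ S*(4)=78.5506
t_3: node(3,0) S=65.7715 payoff=82.2185 vs cont=80.8147 → 82.2185 [stop]  node(3,1) S=93.8126 payoff=54.1774 vs cont=54.7600 → 54.7600 [wait]  node(3,2) S=133.8089 payoff=14.1811 vs cont=28.6109 → 28.6109 [wait]  node(3,3) S=190.8573 payoff=0.0000 vs cont=10.7176 → 10.7176 [wait]  ⇒ S*(3)=65.7715
t_2: node(2,0) S=78.5506 payoff=69.4394 vs cont=68.3141 → 69.4394 [stop]  node(2,1) S=112.0400 payoff=35.9500 vs cont=41.7419 → 41.7419 [wait]  node(2,2) S=159.8074 payoff=0.0000 vs cont=19.7869 → 19.7869 [wait]  ⇒ S*(2)=78.5506
t_1: node(1,0) S=93.8126 payoff=54.1774 vs cont=55.5419 → 55.5419 [wait]  node(1,1) S=133.8089 payoff=14.1811 vs cont=30.8520 → 30.8520 [wait]  ⇒ S*(1)=-
t_0: node(0,0) S=112.0400 payoff=35.9500 vs cont=43.2138 → 43.2138 [wait]  ⇒ S*(0)=-

price = 43.2138
boundary = - - 78.5506 65.7715 78.5506 93.8126 78.5506 93.8126 112.0400
tree:
43.2138
55.5419 30.8520
69.4394 41.7419 19.7869
82.2185 54.7600 28.6109 10.7176
92.9187 69.4394 40.1060 16.8524 4.3519
101.8780 82.2185 54.1774 25.8132 7.5782 0.9786
109.3798 92.9187 69.4394 38.2355 13.0051 1.9094 0.0000
115.6612 101.8780 82.2185 54.1774 21.8998 3.7253 0.0000 0.0000
120.9206 109.3798 92.9187 69.4394 35.9500 7.2683 0.0000 0.0000 0.0000
125.3245 115.6612 101.8780 82.2185 54.1774 14.1811 0.0000 0.0000 0.0000 0.0000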